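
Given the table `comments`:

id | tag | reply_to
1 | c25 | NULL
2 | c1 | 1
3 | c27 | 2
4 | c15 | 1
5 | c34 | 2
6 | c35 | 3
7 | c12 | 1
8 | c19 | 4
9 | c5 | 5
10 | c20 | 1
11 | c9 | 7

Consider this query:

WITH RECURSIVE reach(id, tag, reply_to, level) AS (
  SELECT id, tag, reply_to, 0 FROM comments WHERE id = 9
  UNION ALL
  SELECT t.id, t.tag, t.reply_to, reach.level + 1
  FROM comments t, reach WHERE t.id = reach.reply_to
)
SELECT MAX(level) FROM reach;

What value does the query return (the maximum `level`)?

3

Base: id=9 (c5), reply_to=5, level 0.
Iteration 1: join on id=5 -> c34 (id 5, reply_to=2, level 1).
Iteration 2: join on id=2 -> c1 (id 2, reply_to=1, level 2).
Iteration 3: join on id=1 -> c25 (id 1, reply_to=NULL, level 3).
Iteration 4: reply_to is NULL; no match; recursion stops.
level values: 0, 1, 2, 3; the maximum is 3.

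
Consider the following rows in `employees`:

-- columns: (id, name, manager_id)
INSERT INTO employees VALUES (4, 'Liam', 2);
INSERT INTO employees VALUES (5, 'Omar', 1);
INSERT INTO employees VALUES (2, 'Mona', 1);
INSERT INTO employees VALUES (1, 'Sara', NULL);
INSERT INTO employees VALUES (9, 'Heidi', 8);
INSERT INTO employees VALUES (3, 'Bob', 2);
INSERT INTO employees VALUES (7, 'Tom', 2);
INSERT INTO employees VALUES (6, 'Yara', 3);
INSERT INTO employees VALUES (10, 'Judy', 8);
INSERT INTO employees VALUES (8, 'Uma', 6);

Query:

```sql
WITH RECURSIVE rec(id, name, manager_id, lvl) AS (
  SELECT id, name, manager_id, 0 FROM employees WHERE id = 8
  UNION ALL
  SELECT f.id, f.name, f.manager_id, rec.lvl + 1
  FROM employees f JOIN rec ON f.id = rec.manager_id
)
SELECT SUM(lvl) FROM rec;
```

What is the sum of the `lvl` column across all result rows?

10

Base: id=8 (Uma), manager_id=6, lvl 0.
Iteration 1: join on id=6 -> Yara (id 6, manager_id=3, lvl 1).
Iteration 2: join on id=3 -> Bob (id 3, manager_id=2, lvl 2).
Iteration 3: join on id=2 -> Mona (id 2, manager_id=1, lvl 3).
Iteration 4: join on id=1 -> Sara (id 1, manager_id=NULL, lvl 4).
Iteration 5: manager_id is NULL; no match; recursion stops.
SUM(lvl) = 0 + 1 + 2 + 3 + 4 = 10.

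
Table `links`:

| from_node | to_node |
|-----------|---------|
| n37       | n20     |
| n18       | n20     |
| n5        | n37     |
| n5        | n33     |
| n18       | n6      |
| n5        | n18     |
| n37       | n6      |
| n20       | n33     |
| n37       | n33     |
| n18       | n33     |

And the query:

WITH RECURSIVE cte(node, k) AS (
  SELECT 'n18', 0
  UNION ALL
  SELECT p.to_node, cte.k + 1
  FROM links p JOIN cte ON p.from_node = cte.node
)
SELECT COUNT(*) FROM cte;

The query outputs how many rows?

Base: (n18, k=0).
Iteration 1: edges from {n18} -> (n20, k=1), (n33, k=1), (n6, k=1).
Iteration 2: edges from {n20,n33,n6} -> (n33, k=2).
Iteration 3: no outgoing edges from {n33}; recursion stops.
Total rows emitted: 5.

5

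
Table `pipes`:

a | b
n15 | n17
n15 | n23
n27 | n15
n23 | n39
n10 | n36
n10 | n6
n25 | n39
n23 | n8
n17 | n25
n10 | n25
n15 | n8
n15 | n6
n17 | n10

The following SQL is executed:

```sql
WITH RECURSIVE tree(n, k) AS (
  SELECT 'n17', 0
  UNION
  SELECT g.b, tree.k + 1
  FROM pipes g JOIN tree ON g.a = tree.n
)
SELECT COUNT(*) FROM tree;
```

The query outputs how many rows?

Base: (n17, k=0).
Iteration 1: edges from {n17} -> (n10, k=1), (n25, k=1).
Iteration 2: edges from {n10,n25} -> (n25, k=2), (n36, k=2), (n39, k=2), (n6, k=2).
Iteration 3: edges from {n25,n36,n39,n6} -> (n39, k=3).
Iteration 4: no outgoing edges from {n39}; recursion stops.
Total rows emitted: 8.

8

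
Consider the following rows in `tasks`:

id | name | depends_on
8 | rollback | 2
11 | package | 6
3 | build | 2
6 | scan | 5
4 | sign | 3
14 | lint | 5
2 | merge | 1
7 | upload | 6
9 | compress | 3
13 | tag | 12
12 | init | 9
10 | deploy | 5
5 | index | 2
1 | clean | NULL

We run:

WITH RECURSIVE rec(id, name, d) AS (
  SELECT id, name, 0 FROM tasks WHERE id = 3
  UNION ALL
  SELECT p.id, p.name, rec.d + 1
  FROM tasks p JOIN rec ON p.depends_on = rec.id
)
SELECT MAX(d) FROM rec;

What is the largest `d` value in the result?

3

Base: id=3 (build) at d 0.
Iteration 1: rows with depends_on in {3} -> sign (id 4, d 1), compress (id 9, d 1).
Iteration 2: rows with depends_on in {4,9} -> init (id 12, d 2).
Iteration 3: rows with depends_on in {12} -> tag (id 13, d 3).
Iteration 4: no rows with depends_on in {13}; recursion stops.
d values: 0, 1, 1, 2, 3; the maximum is 3.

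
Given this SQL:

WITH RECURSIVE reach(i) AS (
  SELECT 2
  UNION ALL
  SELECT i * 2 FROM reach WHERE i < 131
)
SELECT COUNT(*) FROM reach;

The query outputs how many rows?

Base: i=2.
Iteration 1: 2 < 131 holds -> i = 2 * 2 = 4.
Iteration 2: 4 < 131 holds -> i = 4 * 2 = 8.
Iteration 3: 8 < 131 holds -> i = 8 * 2 = 16.
Iteration 4: 16 < 131 holds -> i = 16 * 2 = 32.
Iteration 5: 32 < 131 holds -> i = 32 * 2 = 64.
Iteration 6: 64 < 131 holds -> i = 64 * 2 = 128.
Iteration 7: 128 < 131 holds -> i = 128 * 2 = 256.
Iteration 8: 256 < 131 fails; recursion stops.
Total rows emitted: 8.

8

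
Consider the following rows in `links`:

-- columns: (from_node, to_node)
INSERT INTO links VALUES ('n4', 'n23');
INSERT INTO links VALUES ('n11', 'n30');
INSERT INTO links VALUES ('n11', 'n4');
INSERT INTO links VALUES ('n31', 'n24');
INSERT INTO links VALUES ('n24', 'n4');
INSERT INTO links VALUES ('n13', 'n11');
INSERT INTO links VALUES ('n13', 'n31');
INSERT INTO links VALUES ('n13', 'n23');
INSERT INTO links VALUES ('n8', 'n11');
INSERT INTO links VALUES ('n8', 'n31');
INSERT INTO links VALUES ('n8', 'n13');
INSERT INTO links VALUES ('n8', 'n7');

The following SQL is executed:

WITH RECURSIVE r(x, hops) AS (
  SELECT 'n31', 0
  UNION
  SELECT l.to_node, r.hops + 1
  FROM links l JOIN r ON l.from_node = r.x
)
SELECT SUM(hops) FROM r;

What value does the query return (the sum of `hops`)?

Base: (n31, hops=0).
Iteration 1: edges from {n31} -> (n24, hops=1).
Iteration 2: edges from {n24} -> (n4, hops=2).
Iteration 3: edges from {n4} -> (n23, hops=3).
Iteration 4: no outgoing edges from {n23}; recursion stops.
SUM(hops) = 0 + 1 + 2 + 3 = 6.

6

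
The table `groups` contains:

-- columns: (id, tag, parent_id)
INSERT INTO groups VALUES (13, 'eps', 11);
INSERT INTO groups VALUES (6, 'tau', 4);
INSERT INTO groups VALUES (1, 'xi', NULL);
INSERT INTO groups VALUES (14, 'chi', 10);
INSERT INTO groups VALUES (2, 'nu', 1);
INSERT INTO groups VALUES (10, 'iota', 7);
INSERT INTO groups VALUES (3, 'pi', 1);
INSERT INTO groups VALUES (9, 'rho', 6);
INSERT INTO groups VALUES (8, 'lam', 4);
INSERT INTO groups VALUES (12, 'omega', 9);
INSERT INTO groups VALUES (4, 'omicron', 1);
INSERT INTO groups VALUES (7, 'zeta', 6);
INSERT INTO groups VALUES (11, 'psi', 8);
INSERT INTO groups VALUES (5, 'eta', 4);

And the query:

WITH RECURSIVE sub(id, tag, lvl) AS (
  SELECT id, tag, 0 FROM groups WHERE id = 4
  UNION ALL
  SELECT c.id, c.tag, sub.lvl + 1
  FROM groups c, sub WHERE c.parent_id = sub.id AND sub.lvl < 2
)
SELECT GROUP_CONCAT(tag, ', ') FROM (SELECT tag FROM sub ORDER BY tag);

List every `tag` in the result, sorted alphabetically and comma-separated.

Base: id=4 (omicron) at lvl 0.
Iteration 1: rows with parent_id in {4} -> eta (id 5, lvl 1), tau (id 6, lvl 1), lam (id 8, lvl 1).
Iteration 2: rows with parent_id in {5,6,8} -> zeta (id 7, lvl 2), rho (id 9, lvl 2), psi (id 11, lvl 2).
Iteration 3: lvl < 2 fails for all current rows; recursion stops.

eta, lam, omicron, psi, rho, tau, zeta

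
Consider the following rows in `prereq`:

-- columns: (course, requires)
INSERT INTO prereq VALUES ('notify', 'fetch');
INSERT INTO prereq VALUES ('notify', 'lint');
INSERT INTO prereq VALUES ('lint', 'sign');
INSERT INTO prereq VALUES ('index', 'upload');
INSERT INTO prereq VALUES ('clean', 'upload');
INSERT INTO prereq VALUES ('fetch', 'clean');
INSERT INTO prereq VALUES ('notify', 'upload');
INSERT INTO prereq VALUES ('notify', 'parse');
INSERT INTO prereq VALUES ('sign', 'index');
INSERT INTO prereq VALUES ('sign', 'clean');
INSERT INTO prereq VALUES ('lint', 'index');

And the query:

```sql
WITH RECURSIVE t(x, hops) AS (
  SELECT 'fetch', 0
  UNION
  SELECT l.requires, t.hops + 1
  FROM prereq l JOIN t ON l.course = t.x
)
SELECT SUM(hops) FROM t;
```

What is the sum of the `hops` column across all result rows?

Base: (fetch, hops=0).
Iteration 1: edges from {fetch} -> (clean, hops=1).
Iteration 2: edges from {clean} -> (upload, hops=2).
Iteration 3: no outgoing edges from {upload}; recursion stops.
SUM(hops) = 0 + 1 + 2 = 3.

3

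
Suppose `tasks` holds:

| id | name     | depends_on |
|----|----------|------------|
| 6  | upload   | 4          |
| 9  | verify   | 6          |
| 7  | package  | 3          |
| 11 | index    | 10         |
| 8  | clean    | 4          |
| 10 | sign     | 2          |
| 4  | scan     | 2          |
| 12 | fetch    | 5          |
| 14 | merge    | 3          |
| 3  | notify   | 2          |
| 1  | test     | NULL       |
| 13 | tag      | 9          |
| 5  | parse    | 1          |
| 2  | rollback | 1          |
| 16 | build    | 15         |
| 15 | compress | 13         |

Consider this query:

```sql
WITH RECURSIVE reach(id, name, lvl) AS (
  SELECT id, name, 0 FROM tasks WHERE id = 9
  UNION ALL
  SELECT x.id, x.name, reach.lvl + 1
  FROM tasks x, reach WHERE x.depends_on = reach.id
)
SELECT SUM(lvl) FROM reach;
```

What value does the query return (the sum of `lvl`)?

6

Base: id=9 (verify) at lvl 0.
Iteration 1: rows with depends_on in {9} -> tag (id 13, lvl 1).
Iteration 2: rows with depends_on in {13} -> compress (id 15, lvl 2).
Iteration 3: rows with depends_on in {15} -> build (id 16, lvl 3).
Iteration 4: no rows with depends_on in {16}; recursion stops.
SUM(lvl) = 0 + 1 + 2 + 3 = 6.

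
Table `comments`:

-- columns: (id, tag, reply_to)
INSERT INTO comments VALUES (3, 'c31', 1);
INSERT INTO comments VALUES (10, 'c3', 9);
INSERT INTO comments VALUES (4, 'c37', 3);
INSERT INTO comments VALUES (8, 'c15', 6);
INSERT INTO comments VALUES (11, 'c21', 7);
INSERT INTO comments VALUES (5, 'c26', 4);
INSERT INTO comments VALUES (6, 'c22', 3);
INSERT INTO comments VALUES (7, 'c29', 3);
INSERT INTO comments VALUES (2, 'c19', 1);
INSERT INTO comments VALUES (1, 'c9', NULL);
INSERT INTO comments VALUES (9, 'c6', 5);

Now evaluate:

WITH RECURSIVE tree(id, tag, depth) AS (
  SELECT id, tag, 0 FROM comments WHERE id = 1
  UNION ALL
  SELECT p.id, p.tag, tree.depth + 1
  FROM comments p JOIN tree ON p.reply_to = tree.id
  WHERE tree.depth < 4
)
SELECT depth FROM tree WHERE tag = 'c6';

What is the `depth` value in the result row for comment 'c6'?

Base: id=1 (c9) at depth 0.
Iteration 1: rows with reply_to in {1} -> c19 (id 2, depth 1), c31 (id 3, depth 1).
Iteration 2: rows with reply_to in {2,3} -> c37 (id 4, depth 2), c22 (id 6, depth 2), c29 (id 7, depth 2).
Iteration 3: rows with reply_to in {4,6,7} -> c26 (id 5, depth 3), c15 (id 8, depth 3), c21 (id 11, depth 3).
Iteration 4: rows with reply_to in {5,8,11} -> c6 (id 9, depth 4).
Iteration 5: depth < 4 fails for all current rows; recursion stops.

4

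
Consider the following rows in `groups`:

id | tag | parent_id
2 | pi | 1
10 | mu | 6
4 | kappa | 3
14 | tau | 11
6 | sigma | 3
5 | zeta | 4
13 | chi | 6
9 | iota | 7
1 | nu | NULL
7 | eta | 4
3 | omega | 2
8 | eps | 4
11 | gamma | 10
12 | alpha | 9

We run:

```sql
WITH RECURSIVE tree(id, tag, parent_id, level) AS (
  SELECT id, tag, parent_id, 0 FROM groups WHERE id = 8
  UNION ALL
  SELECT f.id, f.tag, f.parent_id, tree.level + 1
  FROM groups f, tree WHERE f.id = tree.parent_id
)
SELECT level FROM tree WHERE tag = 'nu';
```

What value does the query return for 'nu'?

Base: id=8 (eps), parent_id=4, level 0.
Iteration 1: join on id=4 -> kappa (id 4, parent_id=3, level 1).
Iteration 2: join on id=3 -> omega (id 3, parent_id=2, level 2).
Iteration 3: join on id=2 -> pi (id 2, parent_id=1, level 3).
Iteration 4: join on id=1 -> nu (id 1, parent_id=NULL, level 4).
Iteration 5: parent_id is NULL; no match; recursion stops.

4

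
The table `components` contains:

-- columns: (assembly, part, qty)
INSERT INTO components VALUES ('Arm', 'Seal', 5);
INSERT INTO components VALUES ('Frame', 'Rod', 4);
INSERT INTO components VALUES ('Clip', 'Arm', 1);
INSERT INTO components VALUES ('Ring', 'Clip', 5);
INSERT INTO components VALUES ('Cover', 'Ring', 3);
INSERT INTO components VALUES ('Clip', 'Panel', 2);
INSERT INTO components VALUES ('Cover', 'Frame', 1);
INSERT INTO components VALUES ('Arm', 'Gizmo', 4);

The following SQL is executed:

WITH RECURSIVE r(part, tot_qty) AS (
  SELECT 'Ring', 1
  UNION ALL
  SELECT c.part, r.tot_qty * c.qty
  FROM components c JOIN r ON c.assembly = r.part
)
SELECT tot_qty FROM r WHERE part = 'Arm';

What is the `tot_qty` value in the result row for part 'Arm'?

Base: (Ring, tot_qty=1).
Iteration 1: components of {Ring} -> Clip = 1*5 = 5.
Iteration 2: components of {Clip} -> Arm = 5*1 = 5, Panel = 5*2 = 10.
Iteration 3: components of {Arm,Panel} -> Gizmo = 5*4 = 20, Seal = 5*5 = 25.
Iteration 4: no further components; recursion stops.

5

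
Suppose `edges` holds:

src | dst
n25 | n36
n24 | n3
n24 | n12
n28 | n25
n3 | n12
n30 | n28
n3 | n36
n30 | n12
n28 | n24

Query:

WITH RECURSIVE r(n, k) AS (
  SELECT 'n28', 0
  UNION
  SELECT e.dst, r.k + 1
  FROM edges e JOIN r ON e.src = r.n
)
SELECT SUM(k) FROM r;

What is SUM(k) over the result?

Base: (n28, k=0).
Iteration 1: edges from {n28} -> (n24, k=1), (n25, k=1).
Iteration 2: edges from {n24,n25} -> (n12, k=2), (n3, k=2), (n36, k=2).
Iteration 3: edges from {n12,n3,n36} -> (n12, k=3), (n36, k=3).
Iteration 4: no outgoing edges from {n12,n36}; recursion stops.
SUM(k) = 0 + 1 + 1 + 2 + 2 + 2 + 3 + 3 = 14.

14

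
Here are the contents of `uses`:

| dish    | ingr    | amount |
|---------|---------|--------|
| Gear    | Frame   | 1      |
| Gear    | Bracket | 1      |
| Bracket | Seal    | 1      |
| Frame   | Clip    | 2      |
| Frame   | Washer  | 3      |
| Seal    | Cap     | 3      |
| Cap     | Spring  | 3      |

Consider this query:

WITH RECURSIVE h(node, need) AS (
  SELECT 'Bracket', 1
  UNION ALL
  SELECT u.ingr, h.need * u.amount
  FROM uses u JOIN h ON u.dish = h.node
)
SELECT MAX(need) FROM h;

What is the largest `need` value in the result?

Base: (Bracket, need=1).
Iteration 1: components of {Bracket} -> Seal = 1*1 = 1.
Iteration 2: components of {Seal} -> Cap = 1*3 = 3.
Iteration 3: components of {Cap} -> Spring = 3*3 = 9.
Iteration 4: no further components; recursion stops.
need values: 1, 1, 3, 9; the maximum is 9.

9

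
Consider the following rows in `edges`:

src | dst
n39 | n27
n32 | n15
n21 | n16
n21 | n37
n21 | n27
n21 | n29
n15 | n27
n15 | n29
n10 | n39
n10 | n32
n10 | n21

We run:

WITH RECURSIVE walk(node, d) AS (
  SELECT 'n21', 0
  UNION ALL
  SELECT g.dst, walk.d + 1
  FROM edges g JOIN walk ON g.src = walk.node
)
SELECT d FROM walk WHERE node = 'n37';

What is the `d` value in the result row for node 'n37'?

Base: (n21, d=0).
Iteration 1: edges from {n21} -> (n16, d=1), (n27, d=1), (n29, d=1), (n37, d=1).
Iteration 2: no outgoing edges from {n16,n27,n29,n37}; recursion stops.

1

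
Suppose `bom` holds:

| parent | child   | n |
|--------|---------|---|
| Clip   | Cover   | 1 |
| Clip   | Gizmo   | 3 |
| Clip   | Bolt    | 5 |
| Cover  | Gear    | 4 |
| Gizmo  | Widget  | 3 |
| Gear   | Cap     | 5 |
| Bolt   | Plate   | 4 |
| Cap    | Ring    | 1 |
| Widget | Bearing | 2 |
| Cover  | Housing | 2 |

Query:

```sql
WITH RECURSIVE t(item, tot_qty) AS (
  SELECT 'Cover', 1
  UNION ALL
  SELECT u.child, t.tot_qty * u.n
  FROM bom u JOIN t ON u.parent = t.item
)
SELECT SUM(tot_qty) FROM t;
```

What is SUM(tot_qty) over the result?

47

Base: (Cover, tot_qty=1).
Iteration 1: components of {Cover} -> Gear = 1*4 = 4, Housing = 1*2 = 2.
Iteration 2: components of {Gear,Housing} -> Cap = 4*5 = 20.
Iteration 3: components of {Cap} -> Ring = 20*1 = 20.
Iteration 4: no further components; recursion stops.
SUM(tot_qty) = 1 + 4 + 2 + 20 + 20 = 47.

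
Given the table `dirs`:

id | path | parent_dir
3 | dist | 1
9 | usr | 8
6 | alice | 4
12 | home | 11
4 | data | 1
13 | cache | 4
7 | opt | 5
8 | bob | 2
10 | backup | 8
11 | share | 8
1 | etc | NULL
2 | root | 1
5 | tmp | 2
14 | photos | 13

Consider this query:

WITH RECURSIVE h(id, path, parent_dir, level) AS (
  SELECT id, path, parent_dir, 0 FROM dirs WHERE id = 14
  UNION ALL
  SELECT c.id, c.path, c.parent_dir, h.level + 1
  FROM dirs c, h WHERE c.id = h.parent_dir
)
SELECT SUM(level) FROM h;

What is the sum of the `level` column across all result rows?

Base: id=14 (photos), parent_dir=13, level 0.
Iteration 1: join on id=13 -> cache (id 13, parent_dir=4, level 1).
Iteration 2: join on id=4 -> data (id 4, parent_dir=1, level 2).
Iteration 3: join on id=1 -> etc (id 1, parent_dir=NULL, level 3).
Iteration 4: parent_dir is NULL; no match; recursion stops.
SUM(level) = 0 + 1 + 2 + 3 = 6.

6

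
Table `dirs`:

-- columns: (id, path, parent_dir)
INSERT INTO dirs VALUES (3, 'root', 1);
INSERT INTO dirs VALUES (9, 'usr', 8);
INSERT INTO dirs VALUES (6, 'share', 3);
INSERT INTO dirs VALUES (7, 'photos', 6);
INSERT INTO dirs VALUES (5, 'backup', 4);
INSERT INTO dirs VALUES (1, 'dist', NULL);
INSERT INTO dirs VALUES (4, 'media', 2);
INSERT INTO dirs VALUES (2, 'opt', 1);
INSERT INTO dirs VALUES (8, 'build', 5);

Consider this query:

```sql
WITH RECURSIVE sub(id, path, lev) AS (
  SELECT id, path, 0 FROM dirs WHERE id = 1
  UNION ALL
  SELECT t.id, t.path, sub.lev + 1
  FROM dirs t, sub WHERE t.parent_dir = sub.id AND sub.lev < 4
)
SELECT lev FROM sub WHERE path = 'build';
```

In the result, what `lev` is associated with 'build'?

4

Base: id=1 (dist) at lev 0.
Iteration 1: rows with parent_dir in {1} -> opt (id 2, lev 1), root (id 3, lev 1).
Iteration 2: rows with parent_dir in {2,3} -> media (id 4, lev 2), share (id 6, lev 2).
Iteration 3: rows with parent_dir in {4,6} -> backup (id 5, lev 3), photos (id 7, lev 3).
Iteration 4: rows with parent_dir in {5,7} -> build (id 8, lev 4).
Iteration 5: lev < 4 fails for all current rows; recursion stops.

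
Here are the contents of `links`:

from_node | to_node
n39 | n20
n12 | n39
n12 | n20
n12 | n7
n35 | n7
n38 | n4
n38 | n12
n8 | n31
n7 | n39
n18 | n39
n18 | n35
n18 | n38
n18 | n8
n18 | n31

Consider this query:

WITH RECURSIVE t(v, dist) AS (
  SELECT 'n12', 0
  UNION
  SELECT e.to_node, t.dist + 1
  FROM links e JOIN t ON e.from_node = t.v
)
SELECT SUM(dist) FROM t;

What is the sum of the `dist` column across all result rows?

10

Base: (n12, dist=0).
Iteration 1: edges from {n12} -> (n20, dist=1), (n39, dist=1), (n7, dist=1).
Iteration 2: edges from {n20,n39,n7} -> (n20, dist=2), (n39, dist=2).
Iteration 3: edges from {n20,n39} -> (n20, dist=3).
Iteration 4: no outgoing edges from {n20}; recursion stops.
SUM(dist) = 0 + 1 + 1 + 1 + 2 + 2 + 3 = 10.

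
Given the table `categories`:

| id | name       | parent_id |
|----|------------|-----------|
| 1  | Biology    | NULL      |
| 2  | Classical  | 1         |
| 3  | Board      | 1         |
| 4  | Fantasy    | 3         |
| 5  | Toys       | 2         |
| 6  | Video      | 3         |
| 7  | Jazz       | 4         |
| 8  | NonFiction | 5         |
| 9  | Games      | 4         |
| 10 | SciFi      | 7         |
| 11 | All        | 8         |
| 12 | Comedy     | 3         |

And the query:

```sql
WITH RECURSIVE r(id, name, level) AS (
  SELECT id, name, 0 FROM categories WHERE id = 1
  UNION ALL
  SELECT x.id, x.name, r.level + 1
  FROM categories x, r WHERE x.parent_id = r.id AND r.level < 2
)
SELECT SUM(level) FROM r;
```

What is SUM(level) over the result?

Base: id=1 (Biology) at level 0.
Iteration 1: rows with parent_id in {1} -> Classical (id 2, level 1), Board (id 3, level 1).
Iteration 2: rows with parent_id in {2,3} -> Fantasy (id 4, level 2), Toys (id 5, level 2), Video (id 6, level 2), Comedy (id 12, level 2).
Iteration 3: level < 2 fails for all current rows; recursion stops.
SUM(level) = 0 + 1 + 1 + 2 + 2 + 2 + 2 = 10.

10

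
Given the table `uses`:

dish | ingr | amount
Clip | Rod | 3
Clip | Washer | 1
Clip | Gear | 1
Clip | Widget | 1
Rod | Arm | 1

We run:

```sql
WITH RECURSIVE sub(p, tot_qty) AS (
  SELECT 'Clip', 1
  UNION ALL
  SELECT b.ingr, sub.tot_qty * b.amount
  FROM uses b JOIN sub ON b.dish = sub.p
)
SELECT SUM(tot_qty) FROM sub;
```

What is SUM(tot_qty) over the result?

10

Base: (Clip, tot_qty=1).
Iteration 1: components of {Clip} -> Gear = 1*1 = 1, Rod = 1*3 = 3, Washer = 1*1 = 1, Widget = 1*1 = 1.
Iteration 2: components of {Gear,Rod,Washer,Widget} -> Arm = 3*1 = 3.
Iteration 3: no further components; recursion stops.
SUM(tot_qty) = 1 + 3 + 1 + 1 + 1 + 3 = 10.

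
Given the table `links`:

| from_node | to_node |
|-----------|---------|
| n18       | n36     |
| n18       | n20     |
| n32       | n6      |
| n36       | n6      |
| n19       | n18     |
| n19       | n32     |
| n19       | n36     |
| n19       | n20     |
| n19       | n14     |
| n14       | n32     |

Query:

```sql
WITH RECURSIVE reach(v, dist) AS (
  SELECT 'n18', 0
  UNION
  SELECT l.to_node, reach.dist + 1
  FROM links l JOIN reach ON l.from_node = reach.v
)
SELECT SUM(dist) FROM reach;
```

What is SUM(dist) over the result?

4

Base: (n18, dist=0).
Iteration 1: edges from {n18} -> (n20, dist=1), (n36, dist=1).
Iteration 2: edges from {n20,n36} -> (n6, dist=2).
Iteration 3: no outgoing edges from {n6}; recursion stops.
SUM(dist) = 0 + 1 + 1 + 2 = 4.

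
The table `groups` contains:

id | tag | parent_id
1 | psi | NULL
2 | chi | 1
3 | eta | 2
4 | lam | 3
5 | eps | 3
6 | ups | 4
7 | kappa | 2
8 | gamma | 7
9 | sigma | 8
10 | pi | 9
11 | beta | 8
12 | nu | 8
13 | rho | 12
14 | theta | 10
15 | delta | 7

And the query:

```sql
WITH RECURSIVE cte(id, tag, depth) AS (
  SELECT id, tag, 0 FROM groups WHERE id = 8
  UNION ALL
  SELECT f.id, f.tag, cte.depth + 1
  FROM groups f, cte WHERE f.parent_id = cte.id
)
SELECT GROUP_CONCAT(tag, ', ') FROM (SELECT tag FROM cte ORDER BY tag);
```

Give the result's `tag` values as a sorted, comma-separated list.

beta, gamma, nu, pi, rho, sigma, theta

Base: id=8 (gamma) at depth 0.
Iteration 1: rows with parent_id in {8} -> sigma (id 9, depth 1), beta (id 11, depth 1), nu (id 12, depth 1).
Iteration 2: rows with parent_id in {9,11,12} -> pi (id 10, depth 2), rho (id 13, depth 2).
Iteration 3: rows with parent_id in {10,13} -> theta (id 14, depth 3).
Iteration 4: no rows with parent_id in {14}; recursion stops.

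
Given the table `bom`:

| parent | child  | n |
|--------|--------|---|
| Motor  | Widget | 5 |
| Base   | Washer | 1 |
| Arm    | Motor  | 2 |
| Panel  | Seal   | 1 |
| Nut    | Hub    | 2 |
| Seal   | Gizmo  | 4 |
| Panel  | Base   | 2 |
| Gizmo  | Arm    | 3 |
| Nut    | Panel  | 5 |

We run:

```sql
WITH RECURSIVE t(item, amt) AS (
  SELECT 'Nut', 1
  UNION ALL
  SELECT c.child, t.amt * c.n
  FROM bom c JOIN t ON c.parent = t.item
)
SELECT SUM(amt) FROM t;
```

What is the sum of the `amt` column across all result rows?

Base: (Nut, amt=1).
Iteration 1: components of {Nut} -> Hub = 1*2 = 2, Panel = 1*5 = 5.
Iteration 2: components of {Hub,Panel} -> Base = 5*2 = 10, Seal = 5*1 = 5.
Iteration 3: components of {Base,Seal} -> Gizmo = 5*4 = 20, Washer = 10*1 = 10.
Iteration 4: components of {Gizmo,Washer} -> Arm = 20*3 = 60.
Iteration 5: components of {Arm} -> Motor = 60*2 = 120.
Iteration 6: components of {Motor} -> Widget = 120*5 = 600.
Iteration 7: no further components; recursion stops.
SUM(amt) = 1 + 5 + 2 + 5 + 10 + 20 + 10 + 60 + 120 + 600 = 833.

833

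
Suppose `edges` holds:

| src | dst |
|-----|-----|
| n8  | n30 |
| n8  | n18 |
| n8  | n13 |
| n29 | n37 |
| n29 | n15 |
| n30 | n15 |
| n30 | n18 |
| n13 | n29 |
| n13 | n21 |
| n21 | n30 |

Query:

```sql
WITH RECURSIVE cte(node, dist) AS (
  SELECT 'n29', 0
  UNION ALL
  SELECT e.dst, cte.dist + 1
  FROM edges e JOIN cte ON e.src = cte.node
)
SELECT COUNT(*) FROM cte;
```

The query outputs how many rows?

Base: (n29, dist=0).
Iteration 1: edges from {n29} -> (n15, dist=1), (n37, dist=1).
Iteration 2: no outgoing edges from {n15,n37}; recursion stops.
Total rows emitted: 3.

3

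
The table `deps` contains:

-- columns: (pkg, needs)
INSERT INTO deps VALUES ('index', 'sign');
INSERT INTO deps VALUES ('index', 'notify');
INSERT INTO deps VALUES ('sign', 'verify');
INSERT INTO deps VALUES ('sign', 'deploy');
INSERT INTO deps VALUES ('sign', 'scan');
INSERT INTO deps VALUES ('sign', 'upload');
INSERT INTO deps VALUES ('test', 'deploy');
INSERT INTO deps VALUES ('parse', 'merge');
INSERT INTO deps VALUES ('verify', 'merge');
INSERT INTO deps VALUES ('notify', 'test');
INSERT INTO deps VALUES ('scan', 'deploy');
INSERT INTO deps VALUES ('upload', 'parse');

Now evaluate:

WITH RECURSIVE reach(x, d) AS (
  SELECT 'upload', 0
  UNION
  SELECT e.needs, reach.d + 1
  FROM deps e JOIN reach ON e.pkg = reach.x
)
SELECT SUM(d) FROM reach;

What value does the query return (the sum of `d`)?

Base: (upload, d=0).
Iteration 1: edges from {upload} -> (parse, d=1).
Iteration 2: edges from {parse} -> (merge, d=2).
Iteration 3: no outgoing edges from {merge}; recursion stops.
SUM(d) = 0 + 1 + 2 = 3.

3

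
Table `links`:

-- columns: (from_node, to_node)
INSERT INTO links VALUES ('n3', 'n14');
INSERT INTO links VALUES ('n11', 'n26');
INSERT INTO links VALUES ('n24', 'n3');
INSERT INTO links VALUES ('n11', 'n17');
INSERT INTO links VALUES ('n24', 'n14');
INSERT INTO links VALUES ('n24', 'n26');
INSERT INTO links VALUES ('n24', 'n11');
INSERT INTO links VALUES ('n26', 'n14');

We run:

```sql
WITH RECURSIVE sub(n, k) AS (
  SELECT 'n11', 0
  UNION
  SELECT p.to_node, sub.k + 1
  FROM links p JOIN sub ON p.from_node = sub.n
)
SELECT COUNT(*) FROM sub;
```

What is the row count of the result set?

Base: (n11, k=0).
Iteration 1: edges from {n11} -> (n17, k=1), (n26, k=1).
Iteration 2: edges from {n17,n26} -> (n14, k=2).
Iteration 3: no outgoing edges from {n14}; recursion stops.
Total rows emitted: 4.

4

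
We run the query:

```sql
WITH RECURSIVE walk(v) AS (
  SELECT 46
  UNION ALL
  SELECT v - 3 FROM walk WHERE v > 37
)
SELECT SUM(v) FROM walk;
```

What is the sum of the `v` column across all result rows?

Base: v=46.
Iteration 1: 46 > 37 holds -> v = 46 - 3 = 43.
Iteration 2: 43 > 37 holds -> v = 43 - 3 = 40.
Iteration 3: 40 > 37 holds -> v = 40 - 3 = 37.
Iteration 4: 37 > 37 fails; recursion stops.
SUM(v) = 46 + 43 + 40 + 37 = 166.

166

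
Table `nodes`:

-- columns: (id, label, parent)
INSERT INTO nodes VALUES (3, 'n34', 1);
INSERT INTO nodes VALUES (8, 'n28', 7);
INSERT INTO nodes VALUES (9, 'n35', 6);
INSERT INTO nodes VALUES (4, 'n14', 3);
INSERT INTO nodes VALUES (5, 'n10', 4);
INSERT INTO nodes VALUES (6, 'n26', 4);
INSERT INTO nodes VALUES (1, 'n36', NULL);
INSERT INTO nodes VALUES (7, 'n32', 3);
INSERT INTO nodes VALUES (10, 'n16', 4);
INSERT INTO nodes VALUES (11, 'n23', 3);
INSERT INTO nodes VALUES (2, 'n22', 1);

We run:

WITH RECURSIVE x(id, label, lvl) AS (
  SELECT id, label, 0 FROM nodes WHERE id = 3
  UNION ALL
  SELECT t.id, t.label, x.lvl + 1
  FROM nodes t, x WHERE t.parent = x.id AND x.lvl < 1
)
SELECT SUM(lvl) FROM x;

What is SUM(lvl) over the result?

3

Base: id=3 (n34) at lvl 0.
Iteration 1: rows with parent in {3} -> n14 (id 4, lvl 1), n32 (id 7, lvl 1), n23 (id 11, lvl 1).
Iteration 2: lvl < 1 fails for all current rows; recursion stops.
SUM(lvl) = 0 + 1 + 1 + 1 = 3.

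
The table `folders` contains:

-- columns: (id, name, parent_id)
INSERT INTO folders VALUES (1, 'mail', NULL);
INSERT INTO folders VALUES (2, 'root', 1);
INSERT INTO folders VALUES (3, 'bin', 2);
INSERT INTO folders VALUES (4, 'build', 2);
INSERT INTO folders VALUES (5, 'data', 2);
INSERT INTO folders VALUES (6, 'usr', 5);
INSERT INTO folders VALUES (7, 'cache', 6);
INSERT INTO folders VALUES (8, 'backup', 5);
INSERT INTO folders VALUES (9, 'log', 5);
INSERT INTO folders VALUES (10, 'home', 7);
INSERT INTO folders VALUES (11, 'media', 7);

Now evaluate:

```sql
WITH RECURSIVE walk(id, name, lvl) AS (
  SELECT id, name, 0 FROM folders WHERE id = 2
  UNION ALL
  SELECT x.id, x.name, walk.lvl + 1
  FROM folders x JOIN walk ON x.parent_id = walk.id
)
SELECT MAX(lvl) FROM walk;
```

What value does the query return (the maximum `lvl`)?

Base: id=2 (root) at lvl 0.
Iteration 1: rows with parent_id in {2} -> bin (id 3, lvl 1), build (id 4, lvl 1), data (id 5, lvl 1).
Iteration 2: rows with parent_id in {3,4,5} -> usr (id 6, lvl 2), backup (id 8, lvl 2), log (id 9, lvl 2).
Iteration 3: rows with parent_id in {6,8,9} -> cache (id 7, lvl 3).
Iteration 4: rows with parent_id in {7} -> home (id 10, lvl 4), media (id 11, lvl 4).
Iteration 5: no rows with parent_id in {10,11}; recursion stops.
lvl values: 0, 1, 1, 1, 2, 2, 2, 3, 4, 4; the maximum is 4.

4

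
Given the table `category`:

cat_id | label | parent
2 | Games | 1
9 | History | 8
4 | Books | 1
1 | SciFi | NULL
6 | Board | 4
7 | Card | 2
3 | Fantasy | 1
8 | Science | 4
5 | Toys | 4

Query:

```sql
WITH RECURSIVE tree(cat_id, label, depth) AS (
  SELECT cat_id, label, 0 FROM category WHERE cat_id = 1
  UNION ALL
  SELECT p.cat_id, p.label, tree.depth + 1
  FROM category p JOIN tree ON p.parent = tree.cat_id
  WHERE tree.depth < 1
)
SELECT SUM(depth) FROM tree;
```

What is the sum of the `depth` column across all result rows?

3

Base: cat_id=1 (SciFi) at depth 0.
Iteration 1: rows with parent in {1} -> Games (id 2, depth 1), Fantasy (id 3, depth 1), Books (id 4, depth 1).
Iteration 2: depth < 1 fails for all current rows; recursion stops.
SUM(depth) = 0 + 1 + 1 + 1 = 3.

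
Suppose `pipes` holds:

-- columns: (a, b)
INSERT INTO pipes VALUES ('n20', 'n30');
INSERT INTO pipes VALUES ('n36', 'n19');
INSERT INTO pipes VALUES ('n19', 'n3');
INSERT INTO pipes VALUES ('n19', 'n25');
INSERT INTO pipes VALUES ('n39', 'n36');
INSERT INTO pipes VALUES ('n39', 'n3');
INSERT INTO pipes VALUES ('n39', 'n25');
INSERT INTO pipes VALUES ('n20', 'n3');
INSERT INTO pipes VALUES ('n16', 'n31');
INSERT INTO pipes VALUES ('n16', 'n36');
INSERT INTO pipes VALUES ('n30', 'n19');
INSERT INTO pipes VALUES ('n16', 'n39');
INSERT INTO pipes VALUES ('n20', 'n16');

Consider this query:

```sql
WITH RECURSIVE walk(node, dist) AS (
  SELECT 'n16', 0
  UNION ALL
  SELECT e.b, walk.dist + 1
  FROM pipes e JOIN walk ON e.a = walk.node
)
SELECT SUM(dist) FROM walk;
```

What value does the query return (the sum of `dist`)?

28

Base: (n16, dist=0).
Iteration 1: edges from {n16} -> (n31, dist=1), (n36, dist=1), (n39, dist=1).
Iteration 2: edges from {n31,n36,n39} -> (n19, dist=2), (n25, dist=2), (n3, dist=2), (n36, dist=2).
Iteration 3: edges from {n19,n25,n3,n36} -> (n19, dist=3), (n25, dist=3), (n3, dist=3).
Iteration 4: edges from {n19,n25,n3} -> (n25, dist=4), (n3, dist=4).
Iteration 5: no outgoing edges from {n25,n3}; recursion stops.
SUM(dist) = 0 + 1 + 1 + 1 + 2 + 2 + 2 + 2 + 3 + 3 + 3 + 4 + 4 = 28.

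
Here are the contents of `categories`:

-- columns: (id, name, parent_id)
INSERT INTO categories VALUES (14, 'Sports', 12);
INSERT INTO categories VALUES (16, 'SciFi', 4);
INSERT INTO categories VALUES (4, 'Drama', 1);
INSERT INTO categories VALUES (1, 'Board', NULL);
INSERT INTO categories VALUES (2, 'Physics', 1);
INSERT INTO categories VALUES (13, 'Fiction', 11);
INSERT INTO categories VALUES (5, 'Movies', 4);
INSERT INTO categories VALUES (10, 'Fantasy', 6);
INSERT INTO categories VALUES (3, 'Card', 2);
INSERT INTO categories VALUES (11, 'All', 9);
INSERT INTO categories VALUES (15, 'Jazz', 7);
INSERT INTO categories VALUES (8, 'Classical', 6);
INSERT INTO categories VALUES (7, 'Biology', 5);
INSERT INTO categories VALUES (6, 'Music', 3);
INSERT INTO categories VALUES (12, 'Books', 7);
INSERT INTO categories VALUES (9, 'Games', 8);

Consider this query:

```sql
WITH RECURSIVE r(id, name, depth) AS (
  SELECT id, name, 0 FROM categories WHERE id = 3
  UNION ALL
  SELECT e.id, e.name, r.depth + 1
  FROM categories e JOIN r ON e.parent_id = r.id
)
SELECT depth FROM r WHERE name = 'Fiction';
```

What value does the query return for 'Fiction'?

Base: id=3 (Card) at depth 0.
Iteration 1: rows with parent_id in {3} -> Music (id 6, depth 1).
Iteration 2: rows with parent_id in {6} -> Classical (id 8, depth 2), Fantasy (id 10, depth 2).
Iteration 3: rows with parent_id in {8,10} -> Games (id 9, depth 3).
Iteration 4: rows with parent_id in {9} -> All (id 11, depth 4).
Iteration 5: rows with parent_id in {11} -> Fiction (id 13, depth 5).
Iteration 6: no rows with parent_id in {13}; recursion stops.

5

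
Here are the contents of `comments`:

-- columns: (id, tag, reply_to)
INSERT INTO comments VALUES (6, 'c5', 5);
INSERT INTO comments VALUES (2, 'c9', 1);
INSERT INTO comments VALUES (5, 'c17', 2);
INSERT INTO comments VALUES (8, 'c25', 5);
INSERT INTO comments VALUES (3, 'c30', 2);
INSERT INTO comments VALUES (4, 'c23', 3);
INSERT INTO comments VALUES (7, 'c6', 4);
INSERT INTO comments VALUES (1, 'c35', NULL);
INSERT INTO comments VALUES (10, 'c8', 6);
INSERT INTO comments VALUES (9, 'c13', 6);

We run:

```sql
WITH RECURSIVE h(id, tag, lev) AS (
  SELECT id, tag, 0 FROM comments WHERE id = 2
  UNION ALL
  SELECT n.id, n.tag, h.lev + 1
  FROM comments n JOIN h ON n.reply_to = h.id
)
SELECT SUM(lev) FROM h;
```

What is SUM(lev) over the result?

Base: id=2 (c9) at lev 0.
Iteration 1: rows with reply_to in {2} -> c30 (id 3, lev 1), c17 (id 5, lev 1).
Iteration 2: rows with reply_to in {3,5} -> c23 (id 4, lev 2), c5 (id 6, lev 2), c25 (id 8, lev 2).
Iteration 3: rows with reply_to in {4,6,8} -> c6 (id 7, lev 3), c13 (id 9, lev 3), c8 (id 10, lev 3).
Iteration 4: no rows with reply_to in {7,9,10}; recursion stops.
SUM(lev) = 0 + 1 + 1 + 2 + 2 + 2 + 3 + 3 + 3 = 17.

17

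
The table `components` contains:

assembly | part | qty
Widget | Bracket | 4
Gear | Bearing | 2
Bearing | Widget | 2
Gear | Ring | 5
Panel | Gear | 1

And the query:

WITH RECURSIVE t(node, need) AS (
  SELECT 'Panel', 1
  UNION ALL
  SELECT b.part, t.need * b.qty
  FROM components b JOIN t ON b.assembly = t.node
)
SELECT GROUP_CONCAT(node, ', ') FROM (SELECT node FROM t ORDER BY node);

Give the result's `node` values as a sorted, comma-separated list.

Bearing, Bracket, Gear, Panel, Ring, Widget

Base: (Panel, need=1).
Iteration 1: components of {Panel} -> Gear = 1*1 = 1.
Iteration 2: components of {Gear} -> Bearing = 1*2 = 2, Ring = 1*5 = 5.
Iteration 3: components of {Bearing,Ring} -> Widget = 2*2 = 4.
Iteration 4: components of {Widget} -> Bracket = 4*4 = 16.
Iteration 5: no further components; recursion stops.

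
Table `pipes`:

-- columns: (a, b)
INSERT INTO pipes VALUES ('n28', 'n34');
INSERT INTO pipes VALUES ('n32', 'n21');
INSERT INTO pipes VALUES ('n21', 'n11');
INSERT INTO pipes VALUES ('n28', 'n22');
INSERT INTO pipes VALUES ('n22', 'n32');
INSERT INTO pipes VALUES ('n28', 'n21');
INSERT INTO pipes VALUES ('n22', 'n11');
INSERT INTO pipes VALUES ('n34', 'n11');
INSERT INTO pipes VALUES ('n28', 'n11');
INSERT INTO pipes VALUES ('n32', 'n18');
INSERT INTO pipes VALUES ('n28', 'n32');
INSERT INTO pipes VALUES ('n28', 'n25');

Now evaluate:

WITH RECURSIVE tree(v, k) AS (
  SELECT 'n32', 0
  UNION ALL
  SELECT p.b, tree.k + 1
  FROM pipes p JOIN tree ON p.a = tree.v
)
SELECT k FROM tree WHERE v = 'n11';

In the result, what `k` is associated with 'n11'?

Base: (n32, k=0).
Iteration 1: edges from {n32} -> (n18, k=1), (n21, k=1).
Iteration 2: edges from {n18,n21} -> (n11, k=2).
Iteration 3: no outgoing edges from {n11}; recursion stops.

2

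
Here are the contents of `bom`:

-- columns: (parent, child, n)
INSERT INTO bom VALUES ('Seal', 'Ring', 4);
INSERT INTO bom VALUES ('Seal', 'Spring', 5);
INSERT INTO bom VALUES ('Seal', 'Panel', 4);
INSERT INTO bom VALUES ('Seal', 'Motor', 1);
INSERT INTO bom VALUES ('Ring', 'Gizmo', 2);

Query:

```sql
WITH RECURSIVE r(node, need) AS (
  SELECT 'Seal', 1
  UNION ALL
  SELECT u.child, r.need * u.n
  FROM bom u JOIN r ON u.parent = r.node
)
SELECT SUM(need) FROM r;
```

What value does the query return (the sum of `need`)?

23

Base: (Seal, need=1).
Iteration 1: components of {Seal} -> Motor = 1*1 = 1, Panel = 1*4 = 4, Ring = 1*4 = 4, Spring = 1*5 = 5.
Iteration 2: components of {Motor,Panel,Ring,Spring} -> Gizmo = 4*2 = 8.
Iteration 3: no further components; recursion stops.
SUM(need) = 1 + 4 + 5 + 4 + 1 + 8 = 23.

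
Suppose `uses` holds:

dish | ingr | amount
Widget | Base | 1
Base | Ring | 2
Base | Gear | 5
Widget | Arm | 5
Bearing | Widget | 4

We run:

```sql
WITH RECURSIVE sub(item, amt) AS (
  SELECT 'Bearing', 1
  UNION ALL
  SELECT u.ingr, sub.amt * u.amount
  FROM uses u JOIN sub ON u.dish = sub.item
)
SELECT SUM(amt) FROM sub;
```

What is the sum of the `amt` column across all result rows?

57

Base: (Bearing, amt=1).
Iteration 1: components of {Bearing} -> Widget = 1*4 = 4.
Iteration 2: components of {Widget} -> Arm = 4*5 = 20, Base = 4*1 = 4.
Iteration 3: components of {Arm,Base} -> Gear = 4*5 = 20, Ring = 4*2 = 8.
Iteration 4: no further components; recursion stops.
SUM(amt) = 1 + 4 + 4 + 20 + 20 + 8 = 57.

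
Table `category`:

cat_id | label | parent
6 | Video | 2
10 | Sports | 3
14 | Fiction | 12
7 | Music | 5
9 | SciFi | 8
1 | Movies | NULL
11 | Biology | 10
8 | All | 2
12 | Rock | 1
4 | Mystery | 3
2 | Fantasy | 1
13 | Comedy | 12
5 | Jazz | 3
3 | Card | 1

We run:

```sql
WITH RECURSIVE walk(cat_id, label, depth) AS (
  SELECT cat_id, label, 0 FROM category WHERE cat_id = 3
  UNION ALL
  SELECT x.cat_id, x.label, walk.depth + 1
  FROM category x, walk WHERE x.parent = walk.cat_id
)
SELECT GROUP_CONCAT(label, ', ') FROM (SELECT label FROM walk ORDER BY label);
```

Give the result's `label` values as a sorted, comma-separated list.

Biology, Card, Jazz, Music, Mystery, Sports

Base: cat_id=3 (Card) at depth 0.
Iteration 1: rows with parent in {3} -> Mystery (id 4, depth 1), Jazz (id 5, depth 1), Sports (id 10, depth 1).
Iteration 2: rows with parent in {4,5,10} -> Music (id 7, depth 2), Biology (id 11, depth 2).
Iteration 3: no rows with parent in {7,11}; recursion stops.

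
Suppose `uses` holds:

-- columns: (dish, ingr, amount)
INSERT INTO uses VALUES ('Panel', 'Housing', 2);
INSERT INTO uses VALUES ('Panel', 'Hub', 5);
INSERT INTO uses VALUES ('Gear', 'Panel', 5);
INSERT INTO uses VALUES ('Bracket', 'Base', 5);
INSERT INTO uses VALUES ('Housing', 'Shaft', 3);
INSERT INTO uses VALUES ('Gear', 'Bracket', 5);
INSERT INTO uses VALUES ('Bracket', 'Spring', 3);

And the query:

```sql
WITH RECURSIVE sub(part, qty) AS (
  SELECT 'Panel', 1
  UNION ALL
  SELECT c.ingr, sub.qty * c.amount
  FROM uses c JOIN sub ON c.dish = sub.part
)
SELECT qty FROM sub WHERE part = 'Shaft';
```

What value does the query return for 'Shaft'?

Base: (Panel, qty=1).
Iteration 1: components of {Panel} -> Housing = 1*2 = 2, Hub = 1*5 = 5.
Iteration 2: components of {Housing,Hub} -> Shaft = 2*3 = 6.
Iteration 3: no further components; recursion stops.

6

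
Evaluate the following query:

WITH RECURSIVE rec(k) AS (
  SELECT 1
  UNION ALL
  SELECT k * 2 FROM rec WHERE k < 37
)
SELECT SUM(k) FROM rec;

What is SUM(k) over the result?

Base: k=1.
Iteration 1: 1 < 37 holds -> k = 1 * 2 = 2.
Iteration 2: 2 < 37 holds -> k = 2 * 2 = 4.
Iteration 3: 4 < 37 holds -> k = 4 * 2 = 8.
Iteration 4: 8 < 37 holds -> k = 8 * 2 = 16.
Iteration 5: 16 < 37 holds -> k = 16 * 2 = 32.
Iteration 6: 32 < 37 holds -> k = 32 * 2 = 64.
Iteration 7: 64 < 37 fails; recursion stops.
SUM(k) = 1 + 2 + 4 + 8 + 16 + 32 + 64 = 127.

127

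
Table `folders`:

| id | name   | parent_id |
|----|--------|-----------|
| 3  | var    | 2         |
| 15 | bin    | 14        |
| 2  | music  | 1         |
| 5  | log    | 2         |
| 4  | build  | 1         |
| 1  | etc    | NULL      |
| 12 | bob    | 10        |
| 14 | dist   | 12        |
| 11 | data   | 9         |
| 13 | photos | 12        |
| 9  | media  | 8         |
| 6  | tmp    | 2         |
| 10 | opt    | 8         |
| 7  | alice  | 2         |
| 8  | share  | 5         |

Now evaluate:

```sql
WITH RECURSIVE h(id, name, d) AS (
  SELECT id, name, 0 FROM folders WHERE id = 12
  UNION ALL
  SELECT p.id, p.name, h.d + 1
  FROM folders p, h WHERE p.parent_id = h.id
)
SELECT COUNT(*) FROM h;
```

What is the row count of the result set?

Base: id=12 (bob) at d 0.
Iteration 1: rows with parent_id in {12} -> photos (id 13, d 1), dist (id 14, d 1).
Iteration 2: rows with parent_id in {13,14} -> bin (id 15, d 2).
Iteration 3: no rows with parent_id in {15}; recursion stops.
Total rows emitted: 4.

4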